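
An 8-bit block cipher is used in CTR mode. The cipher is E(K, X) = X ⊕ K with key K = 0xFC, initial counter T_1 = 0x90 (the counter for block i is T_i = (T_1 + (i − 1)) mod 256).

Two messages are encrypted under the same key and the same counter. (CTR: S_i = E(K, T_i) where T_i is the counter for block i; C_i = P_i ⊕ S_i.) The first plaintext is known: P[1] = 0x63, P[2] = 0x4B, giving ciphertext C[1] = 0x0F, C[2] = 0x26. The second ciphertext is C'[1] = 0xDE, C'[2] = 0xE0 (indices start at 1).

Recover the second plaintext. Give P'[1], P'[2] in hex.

P'[1] = 0xB2, P'[2] = 0x8D

In CTR with a reused counter, both messages share the same keystream S_i, so C_i ⊕ C'_i = P_i ⊕ P'_i and thus P'_i = P_i ⊕ C_i ⊕ C'_i.
P'[1]: 0x63 ⊕ 0x0F ⊕ 0xDE = 0xB2.
P'[2]: 0x4B ⊕ 0x26 ⊕ 0xE0 = 0x8D.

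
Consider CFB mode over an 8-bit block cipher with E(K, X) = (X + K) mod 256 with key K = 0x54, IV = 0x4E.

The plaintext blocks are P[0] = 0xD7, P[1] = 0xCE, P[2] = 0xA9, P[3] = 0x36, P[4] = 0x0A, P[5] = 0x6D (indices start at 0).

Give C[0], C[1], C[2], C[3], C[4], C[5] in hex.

C[0] = 0x75, C[1] = 0x07, C[2] = 0xF2, C[3] = 0x70, C[4] = 0xCE, C[5] = 0x4F

CFB encryption: C_i = P_i ⊕ E(K, C_{i−1}), with C_{−1} = IV.
C[0]: E(K, 0x4E) = 0xA2; 0xD7 ⊕ 0xA2 = 0x75.
C[1]: E(K, 0x75) = 0xC9; 0xCE ⊕ 0xC9 = 0x07.
C[2]: E(K, 0x07) = 0x5B; 0xA9 ⊕ 0x5B = 0xF2.
C[3]: E(K, 0xF2) = 0x46; 0x36 ⊕ 0x46 = 0x70.
C[4]: E(K, 0x70) = 0xC4; 0x0A ⊕ 0xC4 = 0xCE.
C[5]: E(K, 0xCE) = 0x22; 0x6D ⊕ 0x22 = 0x4F.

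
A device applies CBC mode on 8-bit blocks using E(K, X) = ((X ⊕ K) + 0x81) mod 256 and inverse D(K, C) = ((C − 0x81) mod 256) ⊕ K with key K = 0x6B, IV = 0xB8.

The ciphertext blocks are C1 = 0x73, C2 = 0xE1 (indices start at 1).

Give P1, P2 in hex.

CBC decryption: P_i = D(K, C_i) ⊕ C_{i−1}, with C_{0} = IV.
P1: D(K, 0x73) = 0x99; 0x99 ⊕ 0xB8 = 0x21.
P2: D(K, 0xE1) = 0x0B; 0x0B ⊕ 0x73 = 0x78.

P1 = 0x21, P2 = 0x78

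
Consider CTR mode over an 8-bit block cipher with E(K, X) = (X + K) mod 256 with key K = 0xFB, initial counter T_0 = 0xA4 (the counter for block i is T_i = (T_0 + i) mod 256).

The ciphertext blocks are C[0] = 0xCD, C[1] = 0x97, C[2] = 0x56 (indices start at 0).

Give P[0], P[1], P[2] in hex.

P[0] = 0x52, P[1] = 0x37, P[2] = 0xF7

CTR decryption: S_i = E(K, T_i) where T_i is the counter for block i; P_i = C_i ⊕ S_i.
P[0]: T = 0xA4, S = E(K, T) = 0x9F; 0xCD ⊕ 0x9F = 0x52.
P[1]: T = 0xA5, S = E(K, T) = 0xA0; 0x97 ⊕ 0xA0 = 0x37.
P[2]: T = 0xA6, S = E(K, T) = 0xA1; 0x56 ⊕ 0xA1 = 0xF7.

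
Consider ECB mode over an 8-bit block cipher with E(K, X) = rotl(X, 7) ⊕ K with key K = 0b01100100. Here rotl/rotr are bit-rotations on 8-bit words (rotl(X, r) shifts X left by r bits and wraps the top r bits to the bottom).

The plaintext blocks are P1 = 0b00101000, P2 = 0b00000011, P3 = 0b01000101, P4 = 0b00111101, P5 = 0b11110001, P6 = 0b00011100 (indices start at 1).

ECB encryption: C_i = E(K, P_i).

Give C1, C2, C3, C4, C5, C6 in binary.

C1: E(K, 0b00101000) = 0b01110000.
C2: E(K, 0b00000011) = 0b11100101.
C3: E(K, 0b01000101) = 0b11000110.
C4: E(K, 0b00111101) = 0b11111010.
C5: E(K, 0b11110001) = 0b10011100.
C6: E(K, 0b00011100) = 0b01101010.

C1 = 0b01110000, C2 = 0b11100101, C3 = 0b11000110, C4 = 0b11111010, C5 = 0b10011100, C6 = 0b01101010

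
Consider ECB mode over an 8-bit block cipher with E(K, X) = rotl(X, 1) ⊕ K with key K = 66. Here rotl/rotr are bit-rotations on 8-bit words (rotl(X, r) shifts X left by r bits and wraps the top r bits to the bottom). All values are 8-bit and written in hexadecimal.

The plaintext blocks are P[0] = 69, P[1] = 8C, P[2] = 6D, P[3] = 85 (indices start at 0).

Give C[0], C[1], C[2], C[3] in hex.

ECB encryption: C_i = E(K, P_i).
C[0]: E(K, 69) = B4.
C[1]: E(K, 8C) = 7F.
C[2]: E(K, 6D) = BC.
C[3]: E(K, 85) = 6D.

C[0] = B4, C[1] = 7F, C[2] = BC, C[3] = 6D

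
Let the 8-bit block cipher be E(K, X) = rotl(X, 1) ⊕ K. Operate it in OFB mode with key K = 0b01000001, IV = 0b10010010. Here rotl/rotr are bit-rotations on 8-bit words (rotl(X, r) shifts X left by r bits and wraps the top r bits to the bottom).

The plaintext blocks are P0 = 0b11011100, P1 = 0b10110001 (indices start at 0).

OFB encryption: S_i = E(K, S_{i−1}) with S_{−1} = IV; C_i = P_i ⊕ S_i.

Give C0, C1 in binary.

C0: S = E(K, 0b10010010) = 0b01100100; 0b11011100 ⊕ 0b01100100 = 0b10111000.
C1: S = E(K, 0b01100100) = 0b10001001; 0b10110001 ⊕ 0b10001001 = 0b00111000.

C0 = 0b10111000, C1 = 0b00111000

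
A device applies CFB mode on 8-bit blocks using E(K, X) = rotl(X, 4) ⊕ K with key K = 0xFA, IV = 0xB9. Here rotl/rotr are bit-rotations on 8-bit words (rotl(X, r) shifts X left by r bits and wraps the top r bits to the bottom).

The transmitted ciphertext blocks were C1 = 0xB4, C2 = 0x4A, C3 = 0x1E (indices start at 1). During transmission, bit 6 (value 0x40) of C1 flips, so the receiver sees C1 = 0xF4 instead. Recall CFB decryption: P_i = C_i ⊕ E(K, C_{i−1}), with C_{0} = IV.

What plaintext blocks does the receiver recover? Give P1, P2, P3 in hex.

P1 = 0x95, P2 = 0xFF, P3 = 0x40

Only C1 changed, to 0xF4. In CFB, a change in C_i flips the same bit in P_i and garbles P_{i+1}. Decrypting the received ciphertext:
P1: E(K, 0xB9) = 0x61; 0xF4 ⊕ 0x61 = 0x95.
P2: E(K, 0xF4) = 0xB5; 0x4A ⊕ 0xB5 = 0xFF.
P3: E(K, 0x4A) = 0x5E; 0x1E ⊕ 0x5E = 0x40.
Blocks that differ from the original plaintext: P1, P2.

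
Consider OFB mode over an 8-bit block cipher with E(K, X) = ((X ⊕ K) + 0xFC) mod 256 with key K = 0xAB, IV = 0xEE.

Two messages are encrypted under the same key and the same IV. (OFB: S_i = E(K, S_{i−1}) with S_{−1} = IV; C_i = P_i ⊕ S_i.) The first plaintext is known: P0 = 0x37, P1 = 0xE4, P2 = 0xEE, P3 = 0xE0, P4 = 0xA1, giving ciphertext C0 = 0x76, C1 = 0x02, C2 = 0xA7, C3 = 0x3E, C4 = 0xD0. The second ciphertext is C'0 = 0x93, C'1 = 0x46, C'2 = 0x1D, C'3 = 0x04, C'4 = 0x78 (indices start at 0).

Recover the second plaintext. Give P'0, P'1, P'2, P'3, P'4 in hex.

P'0 = 0xD2, P'1 = 0xA0, P'2 = 0x54, P'3 = 0xDA, P'4 = 0x09

In OFB with a reused IV, both messages share the same keystream S_i, so C_i ⊕ C'_i = P_i ⊕ P'_i and thus P'_i = P_i ⊕ C_i ⊕ C'_i.
P'0: 0x37 ⊕ 0x76 ⊕ 0x93 = 0xD2.
P'1: 0xE4 ⊕ 0x02 ⊕ 0x46 = 0xA0.
P'2: 0xEE ⊕ 0xA7 ⊕ 0x1D = 0x54.
P'3: 0xE0 ⊕ 0x3E ⊕ 0x04 = 0xDA.
P'4: 0xA1 ⊕ 0xD0 ⊕ 0x78 = 0x09.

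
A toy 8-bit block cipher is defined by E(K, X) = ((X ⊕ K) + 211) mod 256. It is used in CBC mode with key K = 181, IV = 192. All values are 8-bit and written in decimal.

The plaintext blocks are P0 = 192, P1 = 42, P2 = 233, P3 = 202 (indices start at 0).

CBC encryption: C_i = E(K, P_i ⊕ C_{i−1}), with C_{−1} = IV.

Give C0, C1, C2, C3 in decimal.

C0 = 136, C1 = 234, C2 = 137, C3 = 201

C0: P0 ⊕ 192 = 0; E(K, 0) = 136.
C1: P1 ⊕ 136 = 162; E(K, 162) = 234.
C2: P2 ⊕ 234 = 3; E(K, 3) = 137.
C3: P3 ⊕ 137 = 67; E(K, 67) = 201.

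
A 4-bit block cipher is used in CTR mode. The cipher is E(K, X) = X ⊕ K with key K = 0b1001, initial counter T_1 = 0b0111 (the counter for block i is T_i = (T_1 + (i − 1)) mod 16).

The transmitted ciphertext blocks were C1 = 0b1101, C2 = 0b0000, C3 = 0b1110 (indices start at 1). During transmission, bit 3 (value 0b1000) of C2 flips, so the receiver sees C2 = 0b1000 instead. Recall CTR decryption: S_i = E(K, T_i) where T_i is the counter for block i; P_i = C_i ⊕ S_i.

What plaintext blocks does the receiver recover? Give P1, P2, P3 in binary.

Only C2 changed, to 0b1000. In CTR, a change in C_i flips the same bit in P_i only; the keystream is unaffected. Decrypting the received ciphertext:
P1: T = 0b0111, S = E(K, T) = 0b1110; 0b1101 ⊕ 0b1110 = 0b0011.
P2: T = 0b1000, S = E(K, T) = 0b0001; 0b1000 ⊕ 0b0001 = 0b1001.
P3: T = 0b1001, S = E(K, T) = 0b0000; 0b1110 ⊕ 0b0000 = 0b1110.
Blocks that differ from the original plaintext: P2.

P1 = 0b0011, P2 = 0b1001, P3 = 0b1110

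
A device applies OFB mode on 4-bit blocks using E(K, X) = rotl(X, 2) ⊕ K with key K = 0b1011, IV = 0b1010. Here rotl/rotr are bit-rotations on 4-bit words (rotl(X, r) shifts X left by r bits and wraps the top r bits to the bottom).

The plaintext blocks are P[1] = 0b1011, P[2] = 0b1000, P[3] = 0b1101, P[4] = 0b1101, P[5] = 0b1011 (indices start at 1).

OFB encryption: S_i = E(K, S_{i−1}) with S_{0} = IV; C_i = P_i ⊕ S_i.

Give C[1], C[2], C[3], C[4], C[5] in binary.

C[1]: S = E(K, 0b1010) = 0b0001; 0b1011 ⊕ 0b0001 = 0b1010.
C[2]: S = E(K, 0b0001) = 0b1111; 0b1000 ⊕ 0b1111 = 0b0111.
C[3]: S = E(K, 0b1111) = 0b0100; 0b1101 ⊕ 0b0100 = 0b1001.
C[4]: S = E(K, 0b0100) = 0b1010; 0b1101 ⊕ 0b1010 = 0b0111.
C[5]: S = E(K, 0b1010) = 0b0001; 0b1011 ⊕ 0b0001 = 0b1010.

C[1] = 0b1010, C[2] = 0b0111, C[3] = 0b1001, C[4] = 0b0111, C[5] = 0b1010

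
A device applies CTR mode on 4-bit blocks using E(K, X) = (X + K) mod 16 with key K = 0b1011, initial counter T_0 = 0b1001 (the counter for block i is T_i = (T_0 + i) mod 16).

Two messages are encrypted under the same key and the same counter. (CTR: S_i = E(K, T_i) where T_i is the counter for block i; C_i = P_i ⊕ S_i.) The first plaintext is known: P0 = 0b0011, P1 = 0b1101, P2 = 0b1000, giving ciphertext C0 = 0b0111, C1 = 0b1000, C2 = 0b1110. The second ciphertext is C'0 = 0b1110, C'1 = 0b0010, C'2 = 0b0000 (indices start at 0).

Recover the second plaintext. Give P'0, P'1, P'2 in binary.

P'0 = 0b1010, P'1 = 0b0111, P'2 = 0b0110

In CTR with a reused counter, both messages share the same keystream S_i, so C_i ⊕ C'_i = P_i ⊕ P'_i and thus P'_i = P_i ⊕ C_i ⊕ C'_i.
P'0: 0b0011 ⊕ 0b0111 ⊕ 0b1110 = 0b1010.
P'1: 0b1101 ⊕ 0b1000 ⊕ 0b0010 = 0b0111.
P'2: 0b1000 ⊕ 0b1110 ⊕ 0b0000 = 0b0110.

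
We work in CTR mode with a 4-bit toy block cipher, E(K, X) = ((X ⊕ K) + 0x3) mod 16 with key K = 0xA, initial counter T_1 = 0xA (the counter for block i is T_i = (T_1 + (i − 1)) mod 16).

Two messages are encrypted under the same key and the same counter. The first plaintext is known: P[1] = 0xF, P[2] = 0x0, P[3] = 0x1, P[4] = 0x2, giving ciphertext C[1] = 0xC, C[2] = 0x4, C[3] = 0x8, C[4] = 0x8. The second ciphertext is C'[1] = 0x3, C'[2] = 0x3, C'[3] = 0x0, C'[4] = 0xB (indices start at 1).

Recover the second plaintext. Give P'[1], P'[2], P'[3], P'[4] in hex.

P'[1] = 0x0, P'[2] = 0x7, P'[3] = 0x9, P'[4] = 0x1

In CTR with a reused counter, both messages share the same keystream S_i, so C_i ⊕ C'_i = P_i ⊕ P'_i and thus P'_i = P_i ⊕ C_i ⊕ C'_i.
P'[1]: 0xF ⊕ 0xC ⊕ 0x3 = 0x0.
P'[2]: 0x0 ⊕ 0x4 ⊕ 0x3 = 0x7.
P'[3]: 0x1 ⊕ 0x8 ⊕ 0x0 = 0x9.
P'[4]: 0x2 ⊕ 0x8 ⊕ 0xB = 0x1.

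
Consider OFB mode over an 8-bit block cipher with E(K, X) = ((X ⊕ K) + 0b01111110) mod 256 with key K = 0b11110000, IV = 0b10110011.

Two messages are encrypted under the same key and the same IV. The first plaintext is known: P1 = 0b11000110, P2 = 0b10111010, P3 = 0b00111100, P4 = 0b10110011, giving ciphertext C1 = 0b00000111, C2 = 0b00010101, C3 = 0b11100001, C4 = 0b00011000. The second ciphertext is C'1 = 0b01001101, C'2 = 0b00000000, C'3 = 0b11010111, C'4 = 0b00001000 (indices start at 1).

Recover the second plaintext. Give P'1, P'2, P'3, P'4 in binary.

P'1 = 0b10001100, P'2 = 0b10101111, P'3 = 0b00001010, P'4 = 0b10100011

In OFB with a reused IV, both messages share the same keystream S_i, so C_i ⊕ C'_i = P_i ⊕ P'_i and thus P'_i = P_i ⊕ C_i ⊕ C'_i.
P'1: 0b11000110 ⊕ 0b00000111 ⊕ 0b01001101 = 0b10001100.
P'2: 0b10111010 ⊕ 0b00010101 ⊕ 0b00000000 = 0b10101111.
P'3: 0b00111100 ⊕ 0b11100001 ⊕ 0b11010111 = 0b00001010.
P'4: 0b10110011 ⊕ 0b00011000 ⊕ 0b00001000 = 0b10100011.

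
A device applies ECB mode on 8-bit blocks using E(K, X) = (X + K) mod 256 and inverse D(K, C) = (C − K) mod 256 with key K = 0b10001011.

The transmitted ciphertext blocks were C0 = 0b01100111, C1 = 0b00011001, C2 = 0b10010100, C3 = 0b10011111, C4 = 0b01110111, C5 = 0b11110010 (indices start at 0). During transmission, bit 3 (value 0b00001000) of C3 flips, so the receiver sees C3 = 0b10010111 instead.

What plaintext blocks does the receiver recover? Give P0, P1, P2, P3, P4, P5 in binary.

ECB decryption: P_i = D(K, C_i).
Only C3 changed, to 0b10010111. In ECB, a change in C_i affects only P_i. Decrypting the received ciphertext:
P0: D(K, 0b01100111) = 0b11011100.
P1: D(K, 0b00011001) = 0b10001110.
P2: D(K, 0b10010100) = 0b00001001.
P3: D(K, 0b10010111) = 0b00001100.
P4: D(K, 0b01110111) = 0b11101100.
P5: D(K, 0b11110010) = 0b01100111.
Blocks that differ from the original plaintext: P3.

P0 = 0b11011100, P1 = 0b10001110, P2 = 0b00001001, P3 = 0b00001100, P4 = 0b11101100, P5 = 0b01100111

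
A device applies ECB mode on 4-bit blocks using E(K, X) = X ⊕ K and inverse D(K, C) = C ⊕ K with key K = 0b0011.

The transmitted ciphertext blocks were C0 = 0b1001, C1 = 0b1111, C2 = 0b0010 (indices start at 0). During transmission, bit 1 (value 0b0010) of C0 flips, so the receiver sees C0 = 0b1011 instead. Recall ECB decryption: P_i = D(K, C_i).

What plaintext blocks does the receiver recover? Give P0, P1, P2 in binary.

P0 = 0b1000, P1 = 0b1100, P2 = 0b0001

Only C0 changed, to 0b1011. In ECB, a change in C_i affects only P_i. Decrypting the received ciphertext:
P0: D(K, 0b1011) = 0b1000.
P1: D(K, 0b1111) = 0b1100.
P2: D(K, 0b0010) = 0b0001.
Blocks that differ from the original plaintext: P0.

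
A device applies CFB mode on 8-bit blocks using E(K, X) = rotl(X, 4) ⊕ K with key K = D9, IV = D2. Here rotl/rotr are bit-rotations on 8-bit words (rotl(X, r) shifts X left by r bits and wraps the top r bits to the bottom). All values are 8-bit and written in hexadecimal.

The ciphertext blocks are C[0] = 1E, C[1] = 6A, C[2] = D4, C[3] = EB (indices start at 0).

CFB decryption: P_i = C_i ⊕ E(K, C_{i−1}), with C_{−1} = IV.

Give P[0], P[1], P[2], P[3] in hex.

P[0] = EA, P[1] = 52, P[2] = AB, P[3] = 7F

P[0]: E(K, D2) = F4; 1E ⊕ F4 = EA.
P[1]: E(K, 1E) = 38; 6A ⊕ 38 = 52.
P[2]: E(K, 6A) = 7F; D4 ⊕ 7F = AB.
P[3]: E(K, D4) = 94; EB ⊕ 94 = 7F.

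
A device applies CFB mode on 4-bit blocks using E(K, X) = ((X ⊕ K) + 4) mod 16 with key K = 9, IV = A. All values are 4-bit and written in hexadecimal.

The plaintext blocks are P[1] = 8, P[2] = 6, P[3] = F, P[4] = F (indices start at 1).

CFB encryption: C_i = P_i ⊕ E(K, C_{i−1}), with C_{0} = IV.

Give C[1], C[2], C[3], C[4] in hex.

C[1] = F, C[2] = C, C[3] = 6, C[4] = C

C[1]: E(K, A) = 7; 8 ⊕ 7 = F.
C[2]: E(K, F) = A; 6 ⊕ A = C.
C[3]: E(K, C) = 9; F ⊕ 9 = 6.
C[4]: E(K, 6) = 3; F ⊕ 3 = C.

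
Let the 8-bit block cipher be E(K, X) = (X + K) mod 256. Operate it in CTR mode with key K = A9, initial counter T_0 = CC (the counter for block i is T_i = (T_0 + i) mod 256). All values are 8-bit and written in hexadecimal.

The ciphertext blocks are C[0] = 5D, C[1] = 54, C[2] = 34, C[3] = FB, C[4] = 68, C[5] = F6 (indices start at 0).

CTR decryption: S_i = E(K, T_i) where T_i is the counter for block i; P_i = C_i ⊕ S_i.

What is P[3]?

P[3]: T = CF, S = E(K, T) = 78; FB ⊕ 78 = 83.

P[3] = 83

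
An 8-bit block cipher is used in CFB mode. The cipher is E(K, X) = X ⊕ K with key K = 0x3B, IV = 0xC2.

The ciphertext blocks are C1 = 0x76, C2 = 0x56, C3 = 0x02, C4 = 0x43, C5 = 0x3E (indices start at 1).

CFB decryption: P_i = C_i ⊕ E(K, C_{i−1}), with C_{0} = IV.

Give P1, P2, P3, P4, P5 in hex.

P1 = 0x8F, P2 = 0x1B, P3 = 0x6F, P4 = 0x7A, P5 = 0x46

P1: E(K, 0xC2) = 0xF9; 0x76 ⊕ 0xF9 = 0x8F.
P2: E(K, 0x76) = 0x4D; 0x56 ⊕ 0x4D = 0x1B.
P3: E(K, 0x56) = 0x6D; 0x02 ⊕ 0x6D = 0x6F.
P4: E(K, 0x02) = 0x39; 0x43 ⊕ 0x39 = 0x7A.
P5: E(K, 0x43) = 0x78; 0x3E ⊕ 0x78 = 0x46.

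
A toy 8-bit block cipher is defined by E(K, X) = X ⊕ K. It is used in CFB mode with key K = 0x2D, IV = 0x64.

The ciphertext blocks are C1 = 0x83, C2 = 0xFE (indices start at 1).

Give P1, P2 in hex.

P1 = 0xCA, P2 = 0x50

CFB decryption: P_i = C_i ⊕ E(K, C_{i−1}), with C_{0} = IV.
P1: E(K, 0x64) = 0x49; 0x83 ⊕ 0x49 = 0xCA.
P2: E(K, 0x83) = 0xAE; 0xFE ⊕ 0xAE = 0x50.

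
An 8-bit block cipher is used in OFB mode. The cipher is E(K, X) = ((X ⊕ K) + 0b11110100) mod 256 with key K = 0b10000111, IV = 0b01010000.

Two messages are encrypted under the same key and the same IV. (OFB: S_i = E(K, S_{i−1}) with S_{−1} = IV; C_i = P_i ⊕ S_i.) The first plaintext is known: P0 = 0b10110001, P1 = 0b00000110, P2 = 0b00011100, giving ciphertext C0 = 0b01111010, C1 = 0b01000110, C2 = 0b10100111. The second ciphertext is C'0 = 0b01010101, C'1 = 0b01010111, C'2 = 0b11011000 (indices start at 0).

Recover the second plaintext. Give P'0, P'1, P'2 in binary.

P'0 = 0b10011110, P'1 = 0b00010111, P'2 = 0b01100011

In OFB with a reused IV, both messages share the same keystream S_i, so C_i ⊕ C'_i = P_i ⊕ P'_i and thus P'_i = P_i ⊕ C_i ⊕ C'_i.
P'0: 0b10110001 ⊕ 0b01111010 ⊕ 0b01010101 = 0b10011110.
P'1: 0b00000110 ⊕ 0b01000110 ⊕ 0b01010111 = 0b00010111.
P'2: 0b00011100 ⊕ 0b10100111 ⊕ 0b11011000 = 0b01100011.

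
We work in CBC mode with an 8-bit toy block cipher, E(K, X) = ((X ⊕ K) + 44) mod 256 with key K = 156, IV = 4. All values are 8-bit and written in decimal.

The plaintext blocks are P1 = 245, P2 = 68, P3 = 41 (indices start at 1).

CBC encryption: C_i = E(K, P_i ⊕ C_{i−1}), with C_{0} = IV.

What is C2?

C1: P1 ⊕ 4 = 241; E(K, 241) = 153.
C2: P2 ⊕ 153 = 221; E(K, 221) = 109.

C2 = 109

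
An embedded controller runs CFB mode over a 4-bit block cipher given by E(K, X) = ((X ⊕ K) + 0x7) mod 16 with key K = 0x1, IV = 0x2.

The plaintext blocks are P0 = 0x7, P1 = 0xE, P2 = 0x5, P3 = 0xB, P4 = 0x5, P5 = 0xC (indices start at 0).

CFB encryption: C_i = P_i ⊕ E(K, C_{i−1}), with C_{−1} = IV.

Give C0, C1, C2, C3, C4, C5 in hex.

C0 = 0xD, C1 = 0xD, C2 = 0x6, C3 = 0x5, C4 = 0xE, C5 = 0xA

C0: E(K, 0x2) = 0xA; 0x7 ⊕ 0xA = 0xD.
C1: E(K, 0xD) = 0x3; 0xE ⊕ 0x3 = 0xD.
C2: E(K, 0xD) = 0x3; 0x5 ⊕ 0x3 = 0x6.
C3: E(K, 0x6) = 0xE; 0xB ⊕ 0xE = 0x5.
C4: E(K, 0x5) = 0xB; 0x5 ⊕ 0xB = 0xE.
C5: E(K, 0xE) = 0x6; 0xC ⊕ 0x6 = 0xA.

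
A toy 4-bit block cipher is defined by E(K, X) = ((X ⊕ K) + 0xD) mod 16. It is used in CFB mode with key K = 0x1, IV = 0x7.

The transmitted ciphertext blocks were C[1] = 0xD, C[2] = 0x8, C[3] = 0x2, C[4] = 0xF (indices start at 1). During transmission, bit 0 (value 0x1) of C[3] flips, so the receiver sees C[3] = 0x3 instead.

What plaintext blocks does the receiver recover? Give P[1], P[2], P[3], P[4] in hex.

P[1] = 0xE, P[2] = 0x1, P[3] = 0x5, P[4] = 0x0

CFB decryption: P_i = C_i ⊕ E(K, C_{i−1}), with C_{0} = IV.
Only C[3] changed, to 0x3. In CFB, a change in C_i flips the same bit in P_i and garbles P_{i+1}. Decrypting the received ciphertext:
P[1]: E(K, 0x7) = 0x3; 0xD ⊕ 0x3 = 0xE.
P[2]: E(K, 0xD) = 0x9; 0x8 ⊕ 0x9 = 0x1.
P[3]: E(K, 0x8) = 0x6; 0x3 ⊕ 0x6 = 0x5.
P[4]: E(K, 0x3) = 0xF; 0xF ⊕ 0xF = 0x0.
Blocks that differ from the original plaintext: P[3], P[4].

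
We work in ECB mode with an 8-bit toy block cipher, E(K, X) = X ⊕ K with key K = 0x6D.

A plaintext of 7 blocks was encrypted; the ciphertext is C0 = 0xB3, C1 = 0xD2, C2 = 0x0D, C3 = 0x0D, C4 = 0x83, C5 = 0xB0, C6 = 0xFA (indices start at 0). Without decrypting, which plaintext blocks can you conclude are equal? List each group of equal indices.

ECB encrypts each block independently with the same key, so equal ciphertext blocks imply equal plaintext blocks.
C2 = C3 = 0x0D, so P2 = P3.

P2 = P3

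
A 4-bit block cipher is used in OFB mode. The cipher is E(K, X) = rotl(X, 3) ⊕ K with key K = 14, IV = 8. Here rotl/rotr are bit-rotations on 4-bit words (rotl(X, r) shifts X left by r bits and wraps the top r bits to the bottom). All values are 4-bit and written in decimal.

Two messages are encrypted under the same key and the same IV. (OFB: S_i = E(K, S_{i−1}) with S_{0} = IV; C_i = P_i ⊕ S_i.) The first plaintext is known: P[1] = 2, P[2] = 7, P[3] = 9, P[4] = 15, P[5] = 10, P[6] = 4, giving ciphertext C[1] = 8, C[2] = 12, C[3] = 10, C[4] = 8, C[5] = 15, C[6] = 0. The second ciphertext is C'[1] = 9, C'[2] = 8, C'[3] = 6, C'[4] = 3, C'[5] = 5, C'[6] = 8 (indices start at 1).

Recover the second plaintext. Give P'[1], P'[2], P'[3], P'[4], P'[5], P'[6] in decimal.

P'[1] = 3, P'[2] = 3, P'[3] = 5, P'[4] = 4, P'[5] = 0, P'[6] = 12

In OFB with a reused IV, both messages share the same keystream S_i, so C_i ⊕ C'_i = P_i ⊕ P'_i and thus P'_i = P_i ⊕ C_i ⊕ C'_i.
P'[1]: 2 ⊕ 8 ⊕ 9 = 3.
P'[2]: 7 ⊕ 12 ⊕ 8 = 3.
P'[3]: 9 ⊕ 10 ⊕ 6 = 5.
P'[4]: 15 ⊕ 8 ⊕ 3 = 4.
P'[5]: 10 ⊕ 15 ⊕ 5 = 0.
P'[6]: 4 ⊕ 0 ⊕ 8 = 12.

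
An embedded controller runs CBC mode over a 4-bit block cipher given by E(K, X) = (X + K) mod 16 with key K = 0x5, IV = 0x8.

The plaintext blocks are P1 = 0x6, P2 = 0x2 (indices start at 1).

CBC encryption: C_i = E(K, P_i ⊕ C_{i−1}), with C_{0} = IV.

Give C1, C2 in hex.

C1: P1 ⊕ 0x8 = 0xE; E(K, 0xE) = 0x3.
C2: P2 ⊕ 0x3 = 0x1; E(K, 0x1) = 0x6.

C1 = 0x3, C2 = 0x6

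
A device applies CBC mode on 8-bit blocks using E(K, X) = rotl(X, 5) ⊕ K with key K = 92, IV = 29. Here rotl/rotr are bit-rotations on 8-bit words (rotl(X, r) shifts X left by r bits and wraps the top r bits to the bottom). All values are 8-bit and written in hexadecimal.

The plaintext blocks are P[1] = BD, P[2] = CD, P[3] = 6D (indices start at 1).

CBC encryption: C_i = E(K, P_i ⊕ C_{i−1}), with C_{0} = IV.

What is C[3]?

C[1]: P[1] ⊕ 29 = 94; E(K, 94) = 00.
C[2]: P[2] ⊕ 00 = CD; E(K, CD) = 2B.
C[3]: P[3] ⊕ 2B = 46; E(K, 46) = 5A.

C[3] = 5A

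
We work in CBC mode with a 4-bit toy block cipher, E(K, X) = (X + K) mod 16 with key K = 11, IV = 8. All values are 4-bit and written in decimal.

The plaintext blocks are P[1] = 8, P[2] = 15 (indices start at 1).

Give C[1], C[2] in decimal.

C[1] = 11, C[2] = 15

CBC encryption: C_i = E(K, P_i ⊕ C_{i−1}), with C_{0} = IV.
C[1]: P[1] ⊕ 8 = 0; E(K, 0) = 11.
C[2]: P[2] ⊕ 11 = 4; E(K, 4) = 15.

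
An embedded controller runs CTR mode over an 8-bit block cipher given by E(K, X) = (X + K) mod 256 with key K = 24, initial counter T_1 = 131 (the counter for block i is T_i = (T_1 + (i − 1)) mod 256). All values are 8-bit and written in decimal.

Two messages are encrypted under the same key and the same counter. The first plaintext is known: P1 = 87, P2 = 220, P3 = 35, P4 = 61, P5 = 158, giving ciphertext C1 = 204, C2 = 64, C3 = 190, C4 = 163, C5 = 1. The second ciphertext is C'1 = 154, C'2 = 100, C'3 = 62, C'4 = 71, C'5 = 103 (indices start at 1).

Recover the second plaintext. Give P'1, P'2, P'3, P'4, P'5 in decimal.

P'1 = 1, P'2 = 248, P'3 = 163, P'4 = 217, P'5 = 248

In CTR with a reused counter, both messages share the same keystream S_i, so C_i ⊕ C'_i = P_i ⊕ P'_i and thus P'_i = P_i ⊕ C_i ⊕ C'_i.
P'1: 87 ⊕ 204 ⊕ 154 = 1.
P'2: 220 ⊕ 64 ⊕ 100 = 248.
P'3: 35 ⊕ 190 ⊕ 62 = 163.
P'4: 61 ⊕ 163 ⊕ 71 = 217.
P'5: 158 ⊕ 1 ⊕ 103 = 248.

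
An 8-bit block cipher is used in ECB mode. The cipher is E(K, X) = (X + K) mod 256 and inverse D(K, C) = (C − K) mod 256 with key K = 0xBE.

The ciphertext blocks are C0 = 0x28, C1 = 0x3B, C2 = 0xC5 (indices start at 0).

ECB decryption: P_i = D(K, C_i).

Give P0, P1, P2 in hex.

P0: D(K, 0x28) = 0x6A.
P1: D(K, 0x3B) = 0x7D.
P2: D(K, 0xC5) = 0x07.

P0 = 0x6A, P1 = 0x7D, P2 = 0x07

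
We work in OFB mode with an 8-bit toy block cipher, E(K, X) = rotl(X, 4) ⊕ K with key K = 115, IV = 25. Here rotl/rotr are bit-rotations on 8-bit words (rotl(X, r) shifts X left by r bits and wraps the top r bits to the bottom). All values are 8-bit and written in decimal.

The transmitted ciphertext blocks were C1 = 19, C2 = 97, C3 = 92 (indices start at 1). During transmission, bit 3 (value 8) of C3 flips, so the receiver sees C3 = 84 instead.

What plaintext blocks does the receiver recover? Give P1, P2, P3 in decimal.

OFB decryption: S_i = E(K, S_{i−1}) with S_{0} = IV; P_i = C_i ⊕ S_i.
Only C3 changed, to 84. In OFB, a change in C_i flips the same bit in P_i only; the keystream is unaffected. Decrypting the received ciphertext:
P1: S = E(K, 25) = 226; 19 ⊕ 226 = 241.
P2: S = E(K, 226) = 93; 97 ⊕ 93 = 60.
P3: S = E(K, 93) = 166; 84 ⊕ 166 = 242.
Blocks that differ from the original plaintext: P3.

P1 = 241, P2 = 60, P3 = 242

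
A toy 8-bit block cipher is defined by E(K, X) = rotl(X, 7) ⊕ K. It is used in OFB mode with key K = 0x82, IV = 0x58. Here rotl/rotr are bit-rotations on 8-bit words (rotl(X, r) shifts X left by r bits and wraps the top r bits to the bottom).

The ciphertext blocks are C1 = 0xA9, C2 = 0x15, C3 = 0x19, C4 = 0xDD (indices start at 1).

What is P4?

P4 = 0x6B

OFB decryption: S_i = E(K, S_{i−1}) with S_{0} = IV; P_i = C_i ⊕ S_i.
P1: S = E(K, 0x58) = 0xAE; 0xA9 ⊕ 0xAE = 0x07.
P2: S = E(K, 0xAE) = 0xD5; 0x15 ⊕ 0xD5 = 0xC0.
P3: S = E(K, 0xD5) = 0x68; 0x19 ⊕ 0x68 = 0x71.
P4: S = E(K, 0x68) = 0xB6; 0xDD ⊕ 0xB6 = 0x6B.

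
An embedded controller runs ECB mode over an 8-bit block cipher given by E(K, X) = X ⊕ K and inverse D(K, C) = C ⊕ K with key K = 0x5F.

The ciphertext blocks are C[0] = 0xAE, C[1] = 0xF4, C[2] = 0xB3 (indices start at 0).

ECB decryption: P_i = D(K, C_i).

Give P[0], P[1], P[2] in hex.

P[0] = 0xF1, P[1] = 0xAB, P[2] = 0xEC

P[0]: D(K, 0xAE) = 0xF1.
P[1]: D(K, 0xF4) = 0xAB.
P[2]: D(K, 0xB3) = 0xEC.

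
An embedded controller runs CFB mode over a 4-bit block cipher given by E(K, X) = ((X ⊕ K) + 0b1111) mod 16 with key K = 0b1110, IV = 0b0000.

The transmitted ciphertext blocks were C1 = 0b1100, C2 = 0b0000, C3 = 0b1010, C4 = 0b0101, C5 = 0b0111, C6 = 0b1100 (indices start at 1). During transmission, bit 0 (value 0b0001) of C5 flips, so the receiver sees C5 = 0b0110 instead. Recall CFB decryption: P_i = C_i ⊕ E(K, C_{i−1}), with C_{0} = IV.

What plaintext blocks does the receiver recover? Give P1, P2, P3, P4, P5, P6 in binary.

P1 = 0b0001, P2 = 0b0001, P3 = 0b0111, P4 = 0b0110, P5 = 0b1100, P6 = 0b1011

Only C5 changed, to 0b0110. In CFB, a change in C_i flips the same bit in P_i and garbles P_{i+1}. Decrypting the received ciphertext:
P1: E(K, 0b0000) = 0b1101; 0b1100 ⊕ 0b1101 = 0b0001.
P2: E(K, 0b1100) = 0b0001; 0b0000 ⊕ 0b0001 = 0b0001.
P3: E(K, 0b0000) = 0b1101; 0b1010 ⊕ 0b1101 = 0b0111.
P4: E(K, 0b1010) = 0b0011; 0b0101 ⊕ 0b0011 = 0b0110.
P5: E(K, 0b0101) = 0b1010; 0b0110 ⊕ 0b1010 = 0b1100.
P6: E(K, 0b0110) = 0b0111; 0b1100 ⊕ 0b0111 = 0b1011.
Blocks that differ from the original plaintext: P5, P6.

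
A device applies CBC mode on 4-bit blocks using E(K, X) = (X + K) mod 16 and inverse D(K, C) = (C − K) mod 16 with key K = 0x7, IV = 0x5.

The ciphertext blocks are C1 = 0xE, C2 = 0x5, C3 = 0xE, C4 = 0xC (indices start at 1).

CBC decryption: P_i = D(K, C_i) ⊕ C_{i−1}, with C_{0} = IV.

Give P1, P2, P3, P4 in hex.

P1 = 0x2, P2 = 0x0, P3 = 0x2, P4 = 0xB

P1: D(K, 0xE) = 0x7; 0x7 ⊕ 0x5 = 0x2.
P2: D(K, 0x5) = 0xE; 0xE ⊕ 0xE = 0x0.
P3: D(K, 0xE) = 0x7; 0x7 ⊕ 0x5 = 0x2.
P4: D(K, 0xC) = 0x5; 0x5 ⊕ 0xE = 0xB.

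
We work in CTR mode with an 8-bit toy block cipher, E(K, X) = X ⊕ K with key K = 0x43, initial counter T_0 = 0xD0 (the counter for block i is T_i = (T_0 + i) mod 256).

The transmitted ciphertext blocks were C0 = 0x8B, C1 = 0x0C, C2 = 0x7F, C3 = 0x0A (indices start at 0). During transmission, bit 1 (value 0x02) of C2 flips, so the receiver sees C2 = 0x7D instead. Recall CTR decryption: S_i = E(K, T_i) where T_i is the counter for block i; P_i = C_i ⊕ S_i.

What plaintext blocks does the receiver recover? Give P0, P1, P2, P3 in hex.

Only C2 changed, to 0x7D. In CTR, a change in C_i flips the same bit in P_i only; the keystream is unaffected. Decrypting the received ciphertext:
P0: T = 0xD0, S = E(K, T) = 0x93; 0x8B ⊕ 0x93 = 0x18.
P1: T = 0xD1, S = E(K, T) = 0x92; 0x0C ⊕ 0x92 = 0x9E.
P2: T = 0xD2, S = E(K, T) = 0x91; 0x7D ⊕ 0x91 = 0xEC.
P3: T = 0xD3, S = E(K, T) = 0x90; 0x0A ⊕ 0x90 = 0x9A.
Blocks that differ from the original plaintext: P2.

P0 = 0x18, P1 = 0x9E, P2 = 0xEC, P3 = 0x9A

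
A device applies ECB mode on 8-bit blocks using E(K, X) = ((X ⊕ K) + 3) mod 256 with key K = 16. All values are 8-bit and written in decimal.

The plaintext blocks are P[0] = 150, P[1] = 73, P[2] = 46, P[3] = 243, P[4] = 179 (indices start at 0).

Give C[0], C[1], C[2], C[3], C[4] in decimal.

ECB encryption: C_i = E(K, P_i).
C[0]: E(K, 150) = 137.
C[1]: E(K, 73) = 92.
C[2]: E(K, 46) = 65.
C[3]: E(K, 243) = 230.
C[4]: E(K, 179) = 166.

C[0] = 137, C[1] = 92, C[2] = 65, C[3] = 230, C[4] = 166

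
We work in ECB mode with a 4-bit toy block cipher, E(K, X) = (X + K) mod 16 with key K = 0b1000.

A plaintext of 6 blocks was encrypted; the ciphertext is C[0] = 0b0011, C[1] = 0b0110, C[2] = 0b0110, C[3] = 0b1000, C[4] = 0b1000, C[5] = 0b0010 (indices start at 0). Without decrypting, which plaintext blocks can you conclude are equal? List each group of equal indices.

ECB encrypts each block independently with the same key, so equal ciphertext blocks imply equal plaintext blocks.
C[1] = C[2] = 0b0110, so P[1] = P[2].
C[3] = C[4] = 0b1000, so P[3] = P[4].

P[1] = P[2]; P[3] = P[4]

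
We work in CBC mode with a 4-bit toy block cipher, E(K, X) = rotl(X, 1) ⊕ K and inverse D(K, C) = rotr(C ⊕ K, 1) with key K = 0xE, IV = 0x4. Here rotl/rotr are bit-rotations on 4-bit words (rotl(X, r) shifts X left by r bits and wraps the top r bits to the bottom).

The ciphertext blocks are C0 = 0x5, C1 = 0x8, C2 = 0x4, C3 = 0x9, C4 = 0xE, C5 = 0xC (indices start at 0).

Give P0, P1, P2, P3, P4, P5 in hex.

CBC decryption: P_i = D(K, C_i) ⊕ C_{i−1}, with C_{−1} = IV.
P0: D(K, 0x5) = 0xD; 0xD ⊕ 0x4 = 0x9.
P1: D(K, 0x8) = 0x3; 0x3 ⊕ 0x5 = 0x6.
P2: D(K, 0x4) = 0x5; 0x5 ⊕ 0x8 = 0xD.
P3: D(K, 0x9) = 0xB; 0xB ⊕ 0x4 = 0xF.
P4: D(K, 0xE) = 0x0; 0x0 ⊕ 0x9 = 0x9.
P5: D(K, 0xC) = 0x1; 0x1 ⊕ 0xE = 0xF.

P0 = 0x9, P1 = 0x6, P2 = 0xD, P3 = 0xF, P4 = 0x9, P5 = 0xF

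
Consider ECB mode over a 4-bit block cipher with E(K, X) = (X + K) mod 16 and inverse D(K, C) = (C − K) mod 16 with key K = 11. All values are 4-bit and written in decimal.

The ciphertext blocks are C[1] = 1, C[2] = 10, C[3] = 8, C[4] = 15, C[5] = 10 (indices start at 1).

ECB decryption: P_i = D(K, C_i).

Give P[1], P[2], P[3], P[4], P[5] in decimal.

P[1] = 6, P[2] = 15, P[3] = 13, P[4] = 4, P[5] = 15

P[1]: D(K, 1) = 6.
P[2]: D(K, 10) = 15.
P[3]: D(K, 8) = 13.
P[4]: D(K, 15) = 4.
P[5]: D(K, 10) = 15.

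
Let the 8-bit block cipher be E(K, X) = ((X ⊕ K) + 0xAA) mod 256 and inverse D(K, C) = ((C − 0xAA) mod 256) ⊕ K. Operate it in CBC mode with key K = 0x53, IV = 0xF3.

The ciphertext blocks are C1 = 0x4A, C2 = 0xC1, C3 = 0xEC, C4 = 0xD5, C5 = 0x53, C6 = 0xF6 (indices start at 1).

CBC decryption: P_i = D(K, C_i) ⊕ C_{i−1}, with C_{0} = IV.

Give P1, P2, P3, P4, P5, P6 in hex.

P1 = 0x00, P2 = 0x0E, P3 = 0xD0, P4 = 0x94, P5 = 0x2F, P6 = 0x4C

P1: D(K, 0x4A) = 0xF3; 0xF3 ⊕ 0xF3 = 0x00.
P2: D(K, 0xC1) = 0x44; 0x44 ⊕ 0x4A = 0x0E.
P3: D(K, 0xEC) = 0x11; 0x11 ⊕ 0xC1 = 0xD0.
P4: D(K, 0xD5) = 0x78; 0x78 ⊕ 0xEC = 0x94.
P5: D(K, 0x53) = 0xFA; 0xFA ⊕ 0xD5 = 0x2F.
P6: D(K, 0xF6) = 0x1F; 0x1F ⊕ 0x53 = 0x4C.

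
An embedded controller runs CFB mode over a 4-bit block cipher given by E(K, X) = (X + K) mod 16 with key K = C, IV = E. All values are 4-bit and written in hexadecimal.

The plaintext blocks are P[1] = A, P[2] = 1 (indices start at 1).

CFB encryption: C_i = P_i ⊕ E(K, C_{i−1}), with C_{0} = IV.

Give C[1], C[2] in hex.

C[1] = 0, C[2] = D

C[1]: E(K, E) = A; A ⊕ A = 0.
C[2]: E(K, 0) = C; 1 ⊕ C = D.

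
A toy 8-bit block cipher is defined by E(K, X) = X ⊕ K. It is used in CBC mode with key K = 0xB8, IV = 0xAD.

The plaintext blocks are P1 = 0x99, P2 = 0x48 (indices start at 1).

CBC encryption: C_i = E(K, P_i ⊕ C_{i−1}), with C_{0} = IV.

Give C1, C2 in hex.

C1: P1 ⊕ 0xAD = 0x34; E(K, 0x34) = 0x8C.
C2: P2 ⊕ 0x8C = 0xC4; E(K, 0xC4) = 0x7C.

C1 = 0x8C, C2 = 0x7C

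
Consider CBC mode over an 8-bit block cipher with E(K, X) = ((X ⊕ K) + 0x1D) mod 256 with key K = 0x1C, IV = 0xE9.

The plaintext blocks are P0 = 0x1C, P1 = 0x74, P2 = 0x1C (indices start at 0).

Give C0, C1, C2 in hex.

CBC encryption: C_i = E(K, P_i ⊕ C_{i−1}), with C_{−1} = IV.
C0: P0 ⊕ 0xE9 = 0xF5; E(K, 0xF5) = 0x06.
C1: P1 ⊕ 0x06 = 0x72; E(K, 0x72) = 0x8B.
C2: P2 ⊕ 0x8B = 0x97; E(K, 0x97) = 0xA8.

C0 = 0x06, C1 = 0x8B, C2 = 0xA8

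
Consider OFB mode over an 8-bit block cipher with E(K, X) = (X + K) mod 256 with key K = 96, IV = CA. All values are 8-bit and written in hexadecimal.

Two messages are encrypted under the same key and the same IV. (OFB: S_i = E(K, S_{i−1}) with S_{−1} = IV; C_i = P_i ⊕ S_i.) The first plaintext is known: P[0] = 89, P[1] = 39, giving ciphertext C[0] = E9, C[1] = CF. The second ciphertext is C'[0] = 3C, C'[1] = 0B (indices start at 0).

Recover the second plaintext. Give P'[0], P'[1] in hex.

P'[0] = 5C, P'[1] = FD

In OFB with a reused IV, both messages share the same keystream S_i, so C_i ⊕ C'_i = P_i ⊕ P'_i and thus P'_i = P_i ⊕ C_i ⊕ C'_i.
P'[0]: 89 ⊕ E9 ⊕ 3C = 5C.
P'[1]: 39 ⊕ CF ⊕ 0B = FD.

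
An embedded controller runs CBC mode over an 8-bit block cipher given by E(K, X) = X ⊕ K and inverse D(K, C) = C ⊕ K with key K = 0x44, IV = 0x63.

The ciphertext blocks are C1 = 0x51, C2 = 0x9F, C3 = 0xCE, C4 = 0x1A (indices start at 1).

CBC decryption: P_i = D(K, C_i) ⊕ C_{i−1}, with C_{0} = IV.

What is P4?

P4: D(K, 0x1A) = 0x5E; 0x5E ⊕ 0xCE = 0x90.

P4 = 0x90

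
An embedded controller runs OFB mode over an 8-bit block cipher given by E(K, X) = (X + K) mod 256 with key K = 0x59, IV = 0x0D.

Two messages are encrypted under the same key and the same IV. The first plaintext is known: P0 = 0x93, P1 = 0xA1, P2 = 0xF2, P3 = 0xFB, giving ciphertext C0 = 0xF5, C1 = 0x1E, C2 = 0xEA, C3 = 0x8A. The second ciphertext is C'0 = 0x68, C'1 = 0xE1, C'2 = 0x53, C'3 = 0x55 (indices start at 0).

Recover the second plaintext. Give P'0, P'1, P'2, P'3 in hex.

In OFB with a reused IV, both messages share the same keystream S_i, so C_i ⊕ C'_i = P_i ⊕ P'_i and thus P'_i = P_i ⊕ C_i ⊕ C'_i.
P'0: 0x93 ⊕ 0xF5 ⊕ 0x68 = 0x0E.
P'1: 0xA1 ⊕ 0x1E ⊕ 0xE1 = 0x5E.
P'2: 0xF2 ⊕ 0xEA ⊕ 0x53 = 0x4B.
P'3: 0xFB ⊕ 0x8A ⊕ 0x55 = 0x24.

P'0 = 0x0E, P'1 = 0x5E, P'2 = 0x4B, P'3 = 0x24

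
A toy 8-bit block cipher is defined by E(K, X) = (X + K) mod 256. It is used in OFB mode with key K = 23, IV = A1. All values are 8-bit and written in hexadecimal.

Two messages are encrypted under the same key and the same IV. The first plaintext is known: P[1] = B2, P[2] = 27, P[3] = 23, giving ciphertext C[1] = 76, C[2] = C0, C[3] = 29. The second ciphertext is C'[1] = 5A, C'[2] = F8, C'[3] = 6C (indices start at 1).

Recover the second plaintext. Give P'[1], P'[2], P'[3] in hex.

P'[1] = 9E, P'[2] = 1F, P'[3] = 66

In OFB with a reused IV, both messages share the same keystream S_i, so C_i ⊕ C'_i = P_i ⊕ P'_i and thus P'_i = P_i ⊕ C_i ⊕ C'_i.
P'[1]: B2 ⊕ 76 ⊕ 5A = 9E.
P'[2]: 27 ⊕ C0 ⊕ F8 = 1F.
P'[3]: 23 ⊕ 29 ⊕ 6C = 66.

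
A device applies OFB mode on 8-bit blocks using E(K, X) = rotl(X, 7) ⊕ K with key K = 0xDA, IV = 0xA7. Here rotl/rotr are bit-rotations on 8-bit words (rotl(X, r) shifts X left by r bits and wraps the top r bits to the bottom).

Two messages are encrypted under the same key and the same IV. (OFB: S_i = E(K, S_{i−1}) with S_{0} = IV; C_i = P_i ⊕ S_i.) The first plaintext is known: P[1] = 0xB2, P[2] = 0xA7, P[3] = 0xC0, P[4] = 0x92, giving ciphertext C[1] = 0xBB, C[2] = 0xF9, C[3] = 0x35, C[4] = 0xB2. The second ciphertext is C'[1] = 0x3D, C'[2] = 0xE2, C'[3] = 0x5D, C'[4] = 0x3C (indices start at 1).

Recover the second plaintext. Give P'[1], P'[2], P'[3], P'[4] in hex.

In OFB with a reused IV, both messages share the same keystream S_i, so C_i ⊕ C'_i = P_i ⊕ P'_i and thus P'_i = P_i ⊕ C_i ⊕ C'_i.
P'[1]: 0xB2 ⊕ 0xBB ⊕ 0x3D = 0x34.
P'[2]: 0xA7 ⊕ 0xF9 ⊕ 0xE2 = 0xBC.
P'[3]: 0xC0 ⊕ 0x35 ⊕ 0x5D = 0xA8.
P'[4]: 0x92 ⊕ 0xB2 ⊕ 0x3C = 0x1C.

P'[1] = 0x34, P'[2] = 0xBC, P'[3] = 0xA8, P'[4] = 0x1C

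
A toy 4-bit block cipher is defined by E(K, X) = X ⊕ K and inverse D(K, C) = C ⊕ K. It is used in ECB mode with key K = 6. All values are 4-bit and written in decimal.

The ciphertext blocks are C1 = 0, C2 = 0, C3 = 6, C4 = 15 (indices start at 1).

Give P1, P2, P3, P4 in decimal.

P1 = 6, P2 = 6, P3 = 0, P4 = 9

ECB decryption: P_i = D(K, C_i).
P1: D(K, 0) = 6.
P2: D(K, 0) = 6.
P3: D(K, 6) = 0.
P4: D(K, 15) = 9.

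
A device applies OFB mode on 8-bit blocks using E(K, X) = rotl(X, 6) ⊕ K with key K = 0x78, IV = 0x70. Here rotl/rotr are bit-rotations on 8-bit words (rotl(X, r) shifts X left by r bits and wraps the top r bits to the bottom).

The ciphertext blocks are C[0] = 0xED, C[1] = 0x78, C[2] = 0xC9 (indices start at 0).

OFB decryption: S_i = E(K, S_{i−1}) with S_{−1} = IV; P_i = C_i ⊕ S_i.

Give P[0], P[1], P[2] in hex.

P[0]: S = E(K, 0x70) = 0x64; 0xED ⊕ 0x64 = 0x89.
P[1]: S = E(K, 0x64) = 0x61; 0x78 ⊕ 0x61 = 0x19.
P[2]: S = E(K, 0x61) = 0x20; 0xC9 ⊕ 0x20 = 0xE9.

P[0] = 0x89, P[1] = 0x19, P[2] = 0xE9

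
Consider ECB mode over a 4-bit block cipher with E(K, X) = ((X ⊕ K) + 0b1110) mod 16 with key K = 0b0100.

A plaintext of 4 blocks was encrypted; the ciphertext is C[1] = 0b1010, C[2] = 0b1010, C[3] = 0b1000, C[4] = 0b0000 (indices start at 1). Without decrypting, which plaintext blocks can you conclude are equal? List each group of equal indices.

P[1] = P[2]

ECB encrypts each block independently with the same key, so equal ciphertext blocks imply equal plaintext blocks.
C[1] = C[2] = 0b1010, so P[1] = P[2].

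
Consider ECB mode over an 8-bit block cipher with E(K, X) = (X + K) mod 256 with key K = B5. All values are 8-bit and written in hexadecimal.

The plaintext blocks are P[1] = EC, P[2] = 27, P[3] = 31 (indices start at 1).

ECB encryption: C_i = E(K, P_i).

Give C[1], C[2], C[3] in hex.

C[1]: E(K, EC) = A1.
C[2]: E(K, 27) = DC.
C[3]: E(K, 31) = E6.

C[1] = A1, C[2] = DC, C[3] = E6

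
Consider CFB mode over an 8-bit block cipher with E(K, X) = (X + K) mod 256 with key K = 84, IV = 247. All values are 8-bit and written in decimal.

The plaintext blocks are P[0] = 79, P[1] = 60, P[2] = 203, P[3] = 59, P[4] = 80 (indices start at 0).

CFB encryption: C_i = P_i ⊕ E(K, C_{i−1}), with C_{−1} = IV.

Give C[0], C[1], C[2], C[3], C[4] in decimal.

C[0] = 4, C[1] = 100, C[2] = 115, C[3] = 252, C[4] = 0

C[0]: E(K, 247) = 75; 79 ⊕ 75 = 4.
C[1]: E(K, 4) = 88; 60 ⊕ 88 = 100.
C[2]: E(K, 100) = 184; 203 ⊕ 184 = 115.
C[3]: E(K, 115) = 199; 59 ⊕ 199 = 252.
C[4]: E(K, 252) = 80; 80 ⊕ 80 = 0.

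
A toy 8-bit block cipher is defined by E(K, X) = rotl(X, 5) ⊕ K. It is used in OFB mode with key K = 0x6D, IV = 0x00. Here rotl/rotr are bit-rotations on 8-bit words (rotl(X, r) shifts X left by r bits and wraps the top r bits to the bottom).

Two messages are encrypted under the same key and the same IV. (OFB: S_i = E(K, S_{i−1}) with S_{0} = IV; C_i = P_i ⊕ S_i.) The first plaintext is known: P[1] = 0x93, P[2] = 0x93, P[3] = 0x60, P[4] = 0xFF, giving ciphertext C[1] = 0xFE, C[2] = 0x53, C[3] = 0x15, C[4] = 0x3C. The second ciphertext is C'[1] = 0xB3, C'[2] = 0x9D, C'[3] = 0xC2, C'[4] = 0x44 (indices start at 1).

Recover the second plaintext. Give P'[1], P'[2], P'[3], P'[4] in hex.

P'[1] = 0xDE, P'[2] = 0x5D, P'[3] = 0xB7, P'[4] = 0x87

In OFB with a reused IV, both messages share the same keystream S_i, so C_i ⊕ C'_i = P_i ⊕ P'_i and thus P'_i = P_i ⊕ C_i ⊕ C'_i.
P'[1]: 0x93 ⊕ 0xFE ⊕ 0xB3 = 0xDE.
P'[2]: 0x93 ⊕ 0x53 ⊕ 0x9D = 0x5D.
P'[3]: 0x60 ⊕ 0x15 ⊕ 0xC2 = 0xB7.
P'[4]: 0xFF ⊕ 0x3C ⊕ 0x44 = 0x87.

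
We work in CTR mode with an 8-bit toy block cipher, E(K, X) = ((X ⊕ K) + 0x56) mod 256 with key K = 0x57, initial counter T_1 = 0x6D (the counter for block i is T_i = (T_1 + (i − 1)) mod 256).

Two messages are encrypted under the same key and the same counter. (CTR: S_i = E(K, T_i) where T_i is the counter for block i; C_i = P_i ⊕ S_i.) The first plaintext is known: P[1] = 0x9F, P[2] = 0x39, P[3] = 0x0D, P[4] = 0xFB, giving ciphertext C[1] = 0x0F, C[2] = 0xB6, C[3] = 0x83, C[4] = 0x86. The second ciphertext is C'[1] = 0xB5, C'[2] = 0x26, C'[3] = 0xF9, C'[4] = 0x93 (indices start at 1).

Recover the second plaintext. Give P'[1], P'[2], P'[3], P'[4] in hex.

P'[1] = 0x25, P'[2] = 0xA9, P'[3] = 0x77, P'[4] = 0xEE

In CTR with a reused counter, both messages share the same keystream S_i, so C_i ⊕ C'_i = P_i ⊕ P'_i and thus P'_i = P_i ⊕ C_i ⊕ C'_i.
P'[1]: 0x9F ⊕ 0x0F ⊕ 0xB5 = 0x25.
P'[2]: 0x39 ⊕ 0xB6 ⊕ 0x26 = 0xA9.
P'[3]: 0x0D ⊕ 0x83 ⊕ 0xF9 = 0x77.
P'[4]: 0xFB ⊕ 0x86 ⊕ 0x93 = 0xEE.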